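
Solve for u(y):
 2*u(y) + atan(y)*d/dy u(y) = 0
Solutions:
 u(y) = C1*exp(-2*Integral(1/atan(y), y))


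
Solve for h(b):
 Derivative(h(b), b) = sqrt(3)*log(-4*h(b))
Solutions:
 -sqrt(3)*Integral(1/(log(-_y) + 2*log(2)), (_y, h(b)))/3 = C1 - b


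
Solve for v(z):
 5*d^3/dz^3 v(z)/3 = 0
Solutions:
 v(z) = C1 + C2*z + C3*z^2


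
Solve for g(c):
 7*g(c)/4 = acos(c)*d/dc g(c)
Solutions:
 g(c) = C1*exp(7*Integral(1/acos(c), c)/4)


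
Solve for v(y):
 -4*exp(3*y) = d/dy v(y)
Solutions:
 v(y) = C1 - 4*exp(3*y)/3


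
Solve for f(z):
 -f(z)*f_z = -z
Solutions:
 f(z) = -sqrt(C1 + z^2)
 f(z) = sqrt(C1 + z^2)


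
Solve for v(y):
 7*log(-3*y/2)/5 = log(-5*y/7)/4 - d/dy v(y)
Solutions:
 v(y) = C1 - 23*y*log(-y)/20 + y*(-28*log(3) - 5*log(7) + 5*log(5) + 28*log(2) + 23)/20


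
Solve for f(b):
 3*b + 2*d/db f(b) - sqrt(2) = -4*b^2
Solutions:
 f(b) = C1 - 2*b^3/3 - 3*b^2/4 + sqrt(2)*b/2


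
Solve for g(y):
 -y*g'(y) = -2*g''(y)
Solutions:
 g(y) = C1 + C2*erfi(y/2)


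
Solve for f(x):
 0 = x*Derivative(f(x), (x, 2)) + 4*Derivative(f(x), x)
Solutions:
 f(x) = C1 + C2/x^3


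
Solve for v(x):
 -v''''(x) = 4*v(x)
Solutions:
 v(x) = (C1*sin(x) + C2*cos(x))*exp(-x) + (C3*sin(x) + C4*cos(x))*exp(x)


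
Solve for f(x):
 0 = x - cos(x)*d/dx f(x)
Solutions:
 f(x) = C1 + Integral(x/cos(x), x)


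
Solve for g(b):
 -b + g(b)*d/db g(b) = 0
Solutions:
 g(b) = -sqrt(C1 + b^2)
 g(b) = sqrt(C1 + b^2)


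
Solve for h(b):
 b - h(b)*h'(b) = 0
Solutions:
 h(b) = -sqrt(C1 + b^2)
 h(b) = sqrt(C1 + b^2)


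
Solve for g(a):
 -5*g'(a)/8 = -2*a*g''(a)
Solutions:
 g(a) = C1 + C2*a^(21/16)


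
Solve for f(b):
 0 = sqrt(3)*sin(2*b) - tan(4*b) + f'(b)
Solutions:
 f(b) = C1 - log(cos(4*b))/4 + sqrt(3)*cos(2*b)/2


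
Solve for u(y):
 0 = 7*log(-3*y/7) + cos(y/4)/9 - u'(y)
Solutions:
 u(y) = C1 + 7*y*log(-y) - 7*y*log(7) - 7*y + 7*y*log(3) + 4*sin(y/4)/9


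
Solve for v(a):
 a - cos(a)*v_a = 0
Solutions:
 v(a) = C1 + Integral(a/cos(a), a)


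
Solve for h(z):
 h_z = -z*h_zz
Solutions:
 h(z) = C1 + C2*log(z)


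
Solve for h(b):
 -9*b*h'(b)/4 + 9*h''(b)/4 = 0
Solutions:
 h(b) = C1 + C2*erfi(sqrt(2)*b/2)


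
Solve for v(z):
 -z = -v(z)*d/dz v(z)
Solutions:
 v(z) = -sqrt(C1 + z^2)
 v(z) = sqrt(C1 + z^2)


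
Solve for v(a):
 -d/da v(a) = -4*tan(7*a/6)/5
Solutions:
 v(a) = C1 - 24*log(cos(7*a/6))/35


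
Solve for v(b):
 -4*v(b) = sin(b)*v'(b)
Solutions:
 v(b) = C1*(cos(b)^2 + 2*cos(b) + 1)/(cos(b)^2 - 2*cos(b) + 1)


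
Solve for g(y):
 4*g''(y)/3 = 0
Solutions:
 g(y) = C1 + C2*y


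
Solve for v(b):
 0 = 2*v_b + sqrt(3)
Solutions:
 v(b) = C1 - sqrt(3)*b/2


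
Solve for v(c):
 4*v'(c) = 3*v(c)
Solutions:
 v(c) = C1*exp(3*c/4)


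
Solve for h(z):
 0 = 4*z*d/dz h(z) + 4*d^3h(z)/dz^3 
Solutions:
 h(z) = C1 + Integral(C2*airyai(-z) + C3*airybi(-z), z)


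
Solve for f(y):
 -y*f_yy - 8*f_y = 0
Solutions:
 f(y) = C1 + C2/y^7


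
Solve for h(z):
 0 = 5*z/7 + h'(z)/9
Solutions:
 h(z) = C1 - 45*z^2/14


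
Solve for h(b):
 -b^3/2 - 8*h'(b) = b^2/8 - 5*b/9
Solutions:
 h(b) = C1 - b^4/64 - b^3/192 + 5*b^2/144


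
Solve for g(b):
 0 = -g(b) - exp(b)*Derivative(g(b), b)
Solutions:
 g(b) = C1*exp(exp(-b))


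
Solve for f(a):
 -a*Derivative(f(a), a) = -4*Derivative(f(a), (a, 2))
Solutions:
 f(a) = C1 + C2*erfi(sqrt(2)*a/4)


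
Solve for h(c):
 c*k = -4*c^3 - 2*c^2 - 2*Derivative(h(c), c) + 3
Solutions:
 h(c) = C1 - c^4/2 - c^3/3 - c^2*k/4 + 3*c/2


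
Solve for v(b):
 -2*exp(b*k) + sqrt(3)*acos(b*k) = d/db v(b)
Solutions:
 v(b) = C1 - 2*Piecewise((exp(b*k)/k, Ne(k, 0)), (b, True)) + sqrt(3)*Piecewise((b*acos(b*k) - sqrt(-b^2*k^2 + 1)/k, Ne(k, 0)), (pi*b/2, True))


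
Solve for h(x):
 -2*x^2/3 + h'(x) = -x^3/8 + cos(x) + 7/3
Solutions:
 h(x) = C1 - x^4/32 + 2*x^3/9 + 7*x/3 + sin(x)


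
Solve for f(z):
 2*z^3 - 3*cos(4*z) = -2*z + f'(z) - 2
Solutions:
 f(z) = C1 + z^4/2 + z^2 + 2*z - 3*sin(4*z)/4


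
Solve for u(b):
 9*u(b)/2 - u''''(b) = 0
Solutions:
 u(b) = C1*exp(-2^(3/4)*sqrt(3)*b/2) + C2*exp(2^(3/4)*sqrt(3)*b/2) + C3*sin(2^(3/4)*sqrt(3)*b/2) + C4*cos(2^(3/4)*sqrt(3)*b/2)


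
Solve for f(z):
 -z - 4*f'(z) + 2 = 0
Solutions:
 f(z) = C1 - z^2/8 + z/2


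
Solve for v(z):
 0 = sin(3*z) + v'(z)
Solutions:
 v(z) = C1 + cos(3*z)/3


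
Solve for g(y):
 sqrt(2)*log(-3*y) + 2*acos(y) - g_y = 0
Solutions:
 g(y) = C1 + sqrt(2)*y*(log(-y) - 1) + 2*y*acos(y) + sqrt(2)*y*log(3) - 2*sqrt(1 - y^2)


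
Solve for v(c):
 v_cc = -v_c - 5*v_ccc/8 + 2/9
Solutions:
 v(c) = C1 + 2*c/9 + (C2*sin(2*sqrt(6)*c/5) + C3*cos(2*sqrt(6)*c/5))*exp(-4*c/5)


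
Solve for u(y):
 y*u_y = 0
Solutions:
 u(y) = C1


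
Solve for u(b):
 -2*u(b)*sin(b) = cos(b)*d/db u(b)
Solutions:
 u(b) = C1*cos(b)^2


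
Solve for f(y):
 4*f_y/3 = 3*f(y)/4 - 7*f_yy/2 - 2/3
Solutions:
 f(y) = C1*exp(y*(-8 + sqrt(442))/42) + C2*exp(-y*(8 + sqrt(442))/42) + 8/9


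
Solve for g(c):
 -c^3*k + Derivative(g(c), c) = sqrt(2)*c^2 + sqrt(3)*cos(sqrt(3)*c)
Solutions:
 g(c) = C1 + c^4*k/4 + sqrt(2)*c^3/3 + sin(sqrt(3)*c)


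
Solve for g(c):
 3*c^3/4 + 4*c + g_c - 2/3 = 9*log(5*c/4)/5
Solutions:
 g(c) = C1 - 3*c^4/16 - 2*c^2 + 9*c*log(c)/5 - 18*c*log(2)/5 - 17*c/15 + 9*c*log(5)/5


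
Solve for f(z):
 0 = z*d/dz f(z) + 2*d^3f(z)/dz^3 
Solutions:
 f(z) = C1 + Integral(C2*airyai(-2^(2/3)*z/2) + C3*airybi(-2^(2/3)*z/2), z)


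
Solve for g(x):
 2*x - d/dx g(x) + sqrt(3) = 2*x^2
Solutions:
 g(x) = C1 - 2*x^3/3 + x^2 + sqrt(3)*x


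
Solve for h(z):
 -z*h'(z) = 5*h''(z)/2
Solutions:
 h(z) = C1 + C2*erf(sqrt(5)*z/5)


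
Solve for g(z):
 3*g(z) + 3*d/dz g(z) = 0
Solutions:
 g(z) = C1*exp(-z)


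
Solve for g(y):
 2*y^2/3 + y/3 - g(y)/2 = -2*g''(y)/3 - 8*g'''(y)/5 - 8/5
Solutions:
 g(y) = C1*exp(-y*(5*5^(2/3)/(432*sqrt(11) + 1433)^(1/3) + 10 + 5^(1/3)*(432*sqrt(11) + 1433)^(1/3))/72)*sin(sqrt(3)*5^(1/3)*y*(-(432*sqrt(11) + 1433)^(1/3) + 5*5^(1/3)/(432*sqrt(11) + 1433)^(1/3))/72) + C2*exp(-y*(5*5^(2/3)/(432*sqrt(11) + 1433)^(1/3) + 10 + 5^(1/3)*(432*sqrt(11) + 1433)^(1/3))/72)*cos(sqrt(3)*5^(1/3)*y*(-(432*sqrt(11) + 1433)^(1/3) + 5*5^(1/3)/(432*sqrt(11) + 1433)^(1/3))/72) + C3*exp(y*(-5 + 5*5^(2/3)/(432*sqrt(11) + 1433)^(1/3) + 5^(1/3)*(432*sqrt(11) + 1433)^(1/3))/36) + 4*y^2/3 + 2*y/3 + 304/45


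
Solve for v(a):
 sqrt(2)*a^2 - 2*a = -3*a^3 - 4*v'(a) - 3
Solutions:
 v(a) = C1 - 3*a^4/16 - sqrt(2)*a^3/12 + a^2/4 - 3*a/4


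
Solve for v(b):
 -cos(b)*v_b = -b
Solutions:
 v(b) = C1 + Integral(b/cos(b), b)


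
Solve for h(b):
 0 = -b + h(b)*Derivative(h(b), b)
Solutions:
 h(b) = -sqrt(C1 + b^2)
 h(b) = sqrt(C1 + b^2)


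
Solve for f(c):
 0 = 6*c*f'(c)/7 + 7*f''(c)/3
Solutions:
 f(c) = C1 + C2*erf(3*c/7)


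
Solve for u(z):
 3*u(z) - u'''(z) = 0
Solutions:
 u(z) = C3*exp(3^(1/3)*z) + (C1*sin(3^(5/6)*z/2) + C2*cos(3^(5/6)*z/2))*exp(-3^(1/3)*z/2)


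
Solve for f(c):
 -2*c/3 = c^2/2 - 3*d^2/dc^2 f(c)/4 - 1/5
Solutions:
 f(c) = C1 + C2*c + c^4/18 + 4*c^3/27 - 2*c^2/15


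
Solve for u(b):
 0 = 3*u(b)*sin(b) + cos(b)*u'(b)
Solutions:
 u(b) = C1*cos(b)^3


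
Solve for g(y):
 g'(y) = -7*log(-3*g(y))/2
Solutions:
 2*Integral(1/(log(-_y) + log(3)), (_y, g(y)))/7 = C1 - y


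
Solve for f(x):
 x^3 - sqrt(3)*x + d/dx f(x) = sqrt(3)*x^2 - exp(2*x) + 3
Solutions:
 f(x) = C1 - x^4/4 + sqrt(3)*x^3/3 + sqrt(3)*x^2/2 + 3*x - exp(2*x)/2


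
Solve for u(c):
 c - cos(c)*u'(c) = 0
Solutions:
 u(c) = C1 + Integral(c/cos(c), c)


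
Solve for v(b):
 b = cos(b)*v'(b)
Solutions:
 v(b) = C1 + Integral(b/cos(b), b)


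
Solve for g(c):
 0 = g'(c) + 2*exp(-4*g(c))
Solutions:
 g(c) = log(-I*(C1 - 8*c)^(1/4))
 g(c) = log(I*(C1 - 8*c)^(1/4))
 g(c) = log(-(C1 - 8*c)^(1/4))
 g(c) = log(C1 - 8*c)/4


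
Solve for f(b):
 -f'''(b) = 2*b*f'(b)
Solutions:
 f(b) = C1 + Integral(C2*airyai(-2^(1/3)*b) + C3*airybi(-2^(1/3)*b), b)


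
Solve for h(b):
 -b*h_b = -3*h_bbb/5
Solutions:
 h(b) = C1 + Integral(C2*airyai(3^(2/3)*5^(1/3)*b/3) + C3*airybi(3^(2/3)*5^(1/3)*b/3), b)


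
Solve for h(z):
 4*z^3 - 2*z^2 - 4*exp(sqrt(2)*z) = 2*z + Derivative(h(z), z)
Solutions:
 h(z) = C1 + z^4 - 2*z^3/3 - z^2 - 2*sqrt(2)*exp(sqrt(2)*z)


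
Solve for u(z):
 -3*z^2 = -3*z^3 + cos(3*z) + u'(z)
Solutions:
 u(z) = C1 + 3*z^4/4 - z^3 - sin(3*z)/3


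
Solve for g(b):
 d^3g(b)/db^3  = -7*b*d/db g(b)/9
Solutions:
 g(b) = C1 + Integral(C2*airyai(-21^(1/3)*b/3) + C3*airybi(-21^(1/3)*b/3), b)


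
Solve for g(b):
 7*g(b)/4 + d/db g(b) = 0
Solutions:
 g(b) = C1*exp(-7*b/4)


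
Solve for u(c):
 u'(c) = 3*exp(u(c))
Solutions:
 u(c) = log(-1/(C1 + 3*c))


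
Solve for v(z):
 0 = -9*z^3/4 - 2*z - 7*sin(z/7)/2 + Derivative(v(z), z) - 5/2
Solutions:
 v(z) = C1 + 9*z^4/16 + z^2 + 5*z/2 - 49*cos(z/7)/2


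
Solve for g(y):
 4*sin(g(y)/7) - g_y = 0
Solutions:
 -4*y + 7*log(cos(g(y)/7) - 1)/2 - 7*log(cos(g(y)/7) + 1)/2 = C1


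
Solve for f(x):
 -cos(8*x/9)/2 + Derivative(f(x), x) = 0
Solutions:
 f(x) = C1 + 9*sin(8*x/9)/16


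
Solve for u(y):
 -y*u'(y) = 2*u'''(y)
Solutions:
 u(y) = C1 + Integral(C2*airyai(-2^(2/3)*y/2) + C3*airybi(-2^(2/3)*y/2), y)


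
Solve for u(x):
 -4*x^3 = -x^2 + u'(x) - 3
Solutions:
 u(x) = C1 - x^4 + x^3/3 + 3*x


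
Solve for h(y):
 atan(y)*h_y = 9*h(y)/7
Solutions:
 h(y) = C1*exp(9*Integral(1/atan(y), y)/7)


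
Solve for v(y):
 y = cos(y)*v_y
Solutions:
 v(y) = C1 + Integral(y/cos(y), y)


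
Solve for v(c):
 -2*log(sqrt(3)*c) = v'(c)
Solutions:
 v(c) = C1 - 2*c*log(c) - c*log(3) + 2*c


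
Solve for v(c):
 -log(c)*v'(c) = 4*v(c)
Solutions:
 v(c) = C1*exp(-4*li(c))


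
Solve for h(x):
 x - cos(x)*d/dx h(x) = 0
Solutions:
 h(x) = C1 + Integral(x/cos(x), x)


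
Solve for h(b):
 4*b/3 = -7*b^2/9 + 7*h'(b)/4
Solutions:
 h(b) = C1 + 4*b^3/27 + 8*b^2/21


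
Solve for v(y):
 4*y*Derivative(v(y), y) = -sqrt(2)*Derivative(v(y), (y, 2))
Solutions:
 v(y) = C1 + C2*erf(2^(1/4)*y)


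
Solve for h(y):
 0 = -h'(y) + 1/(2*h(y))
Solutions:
 h(y) = -sqrt(C1 + y)
 h(y) = sqrt(C1 + y)


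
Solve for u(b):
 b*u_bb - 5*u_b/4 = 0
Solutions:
 u(b) = C1 + C2*b^(9/4)


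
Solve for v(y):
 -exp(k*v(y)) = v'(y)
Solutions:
 v(y) = Piecewise((log(1/(C1*k + k*y))/k, Ne(k, 0)), (nan, True))
 v(y) = Piecewise((C1 - y, Eq(k, 0)), (nan, True))


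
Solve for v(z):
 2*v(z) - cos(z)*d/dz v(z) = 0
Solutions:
 v(z) = C1*(sin(z) + 1)/(sin(z) - 1)


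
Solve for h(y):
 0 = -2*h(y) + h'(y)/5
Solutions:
 h(y) = C1*exp(10*y)


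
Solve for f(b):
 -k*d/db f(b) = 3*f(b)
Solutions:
 f(b) = C1*exp(-3*b/k)


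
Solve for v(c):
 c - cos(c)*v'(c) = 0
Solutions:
 v(c) = C1 + Integral(c/cos(c), c)


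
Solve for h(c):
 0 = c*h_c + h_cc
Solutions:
 h(c) = C1 + C2*erf(sqrt(2)*c/2)


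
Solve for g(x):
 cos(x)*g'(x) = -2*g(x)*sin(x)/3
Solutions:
 g(x) = C1*cos(x)^(2/3)


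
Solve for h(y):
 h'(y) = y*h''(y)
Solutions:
 h(y) = C1 + C2*y^2


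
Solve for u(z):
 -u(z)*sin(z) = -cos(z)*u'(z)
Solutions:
 u(z) = C1/cos(z)


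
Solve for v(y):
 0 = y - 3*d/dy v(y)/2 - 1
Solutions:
 v(y) = C1 + y^2/3 - 2*y/3


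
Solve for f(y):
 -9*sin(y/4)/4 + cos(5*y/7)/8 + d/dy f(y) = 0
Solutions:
 f(y) = C1 - 7*sin(5*y/7)/40 - 9*cos(y/4)


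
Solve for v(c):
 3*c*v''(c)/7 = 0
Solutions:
 v(c) = C1 + C2*c


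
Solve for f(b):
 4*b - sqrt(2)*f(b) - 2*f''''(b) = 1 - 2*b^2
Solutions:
 f(b) = sqrt(2)*b^2 + 2*sqrt(2)*b + (C1*sin(2^(3/8)*b/2) + C2*cos(2^(3/8)*b/2))*exp(-2^(3/8)*b/2) + (C3*sin(2^(3/8)*b/2) + C4*cos(2^(3/8)*b/2))*exp(2^(3/8)*b/2) - sqrt(2)/2


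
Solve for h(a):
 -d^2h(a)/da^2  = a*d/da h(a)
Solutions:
 h(a) = C1 + C2*erf(sqrt(2)*a/2)


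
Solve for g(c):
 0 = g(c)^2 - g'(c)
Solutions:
 g(c) = -1/(C1 + c)


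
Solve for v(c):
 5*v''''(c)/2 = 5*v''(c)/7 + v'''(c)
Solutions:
 v(c) = C1 + C2*c + C3*exp(c*(7 - sqrt(399))/35) + C4*exp(c*(7 + sqrt(399))/35)


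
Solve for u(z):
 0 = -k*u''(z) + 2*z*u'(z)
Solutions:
 u(z) = C1 + C2*erf(z*sqrt(-1/k))/sqrt(-1/k)


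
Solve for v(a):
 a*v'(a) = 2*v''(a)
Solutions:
 v(a) = C1 + C2*erfi(a/2)


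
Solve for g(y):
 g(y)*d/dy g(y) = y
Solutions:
 g(y) = -sqrt(C1 + y^2)
 g(y) = sqrt(C1 + y^2)


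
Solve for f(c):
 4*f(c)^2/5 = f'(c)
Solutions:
 f(c) = -5/(C1 + 4*c)


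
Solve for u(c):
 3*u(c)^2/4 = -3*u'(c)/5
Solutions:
 u(c) = 4/(C1 + 5*c)


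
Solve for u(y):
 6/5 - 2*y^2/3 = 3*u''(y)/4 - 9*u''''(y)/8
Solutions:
 u(y) = C1 + C2*y + C3*exp(-sqrt(6)*y/3) + C4*exp(sqrt(6)*y/3) - 2*y^4/27 - 8*y^2/15


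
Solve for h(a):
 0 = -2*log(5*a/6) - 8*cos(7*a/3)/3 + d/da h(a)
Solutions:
 h(a) = C1 + 2*a*log(a) - 2*a*log(6) - 2*a + 2*a*log(5) + 8*sin(7*a/3)/7


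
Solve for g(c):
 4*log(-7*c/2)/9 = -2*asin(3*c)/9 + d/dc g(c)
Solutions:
 g(c) = C1 + 4*c*log(-c)/9 + 2*c*asin(3*c)/9 - 4*c/9 - 4*c*log(2)/9 + 4*c*log(7)/9 + 2*sqrt(1 - 9*c^2)/27


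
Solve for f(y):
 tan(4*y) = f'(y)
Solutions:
 f(y) = C1 - log(cos(4*y))/4


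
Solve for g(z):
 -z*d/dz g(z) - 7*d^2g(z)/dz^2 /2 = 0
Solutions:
 g(z) = C1 + C2*erf(sqrt(7)*z/7)


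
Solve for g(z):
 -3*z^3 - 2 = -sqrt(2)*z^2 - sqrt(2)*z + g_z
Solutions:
 g(z) = C1 - 3*z^4/4 + sqrt(2)*z^3/3 + sqrt(2)*z^2/2 - 2*z


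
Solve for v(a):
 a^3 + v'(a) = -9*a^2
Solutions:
 v(a) = C1 - a^4/4 - 3*a^3


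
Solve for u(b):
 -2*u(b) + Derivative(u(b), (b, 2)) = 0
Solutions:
 u(b) = C1*exp(-sqrt(2)*b) + C2*exp(sqrt(2)*b)


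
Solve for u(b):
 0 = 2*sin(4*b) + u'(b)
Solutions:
 u(b) = C1 + cos(4*b)/2


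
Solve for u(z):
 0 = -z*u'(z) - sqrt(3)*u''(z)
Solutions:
 u(z) = C1 + C2*erf(sqrt(2)*3^(3/4)*z/6)


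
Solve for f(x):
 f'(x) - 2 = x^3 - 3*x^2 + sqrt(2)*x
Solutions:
 f(x) = C1 + x^4/4 - x^3 + sqrt(2)*x^2/2 + 2*x


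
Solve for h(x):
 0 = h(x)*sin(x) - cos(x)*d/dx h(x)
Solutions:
 h(x) = C1/cos(x)


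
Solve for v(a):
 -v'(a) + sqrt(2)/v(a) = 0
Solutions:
 v(a) = -sqrt(C1 + 2*sqrt(2)*a)
 v(a) = sqrt(C1 + 2*sqrt(2)*a)


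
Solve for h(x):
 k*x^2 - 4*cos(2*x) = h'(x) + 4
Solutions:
 h(x) = C1 + k*x^3/3 - 4*x - 4*sin(x)*cos(x)


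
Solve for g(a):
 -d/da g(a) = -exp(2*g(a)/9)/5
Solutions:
 g(a) = 9*log(-sqrt(-1/(C1 + a))) - 9*log(2) + 9*log(3) + 9*log(10)/2
 g(a) = 9*log(-1/(C1 + a))/2 - 9*log(2) + 9*log(3) + 9*log(10)/2


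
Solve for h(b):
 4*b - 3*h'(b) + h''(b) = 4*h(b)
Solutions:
 h(b) = C1*exp(-b) + C2*exp(4*b) + b - 3/4


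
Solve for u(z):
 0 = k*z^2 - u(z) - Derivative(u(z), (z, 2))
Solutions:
 u(z) = C1*sin(z) + C2*cos(z) + k*z^2 - 2*k


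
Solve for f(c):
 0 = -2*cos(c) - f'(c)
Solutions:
 f(c) = C1 - 2*sin(c)


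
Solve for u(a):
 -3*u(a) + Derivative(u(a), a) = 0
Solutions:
 u(a) = C1*exp(3*a)


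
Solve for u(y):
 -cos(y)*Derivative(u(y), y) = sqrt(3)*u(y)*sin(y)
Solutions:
 u(y) = C1*cos(y)^(sqrt(3))


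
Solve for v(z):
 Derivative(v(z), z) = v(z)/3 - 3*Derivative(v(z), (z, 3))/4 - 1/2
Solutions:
 v(z) = C1*exp(-2^(1/3)*z*(2 - 2^(1/3))/6)*sin(2^(1/3)*sqrt(3)*z*(2^(1/3) + 2)/6) + C2*exp(-2^(1/3)*z*(2 - 2^(1/3))/6)*cos(2^(1/3)*sqrt(3)*z*(2^(1/3) + 2)/6) + C3*exp(2^(1/3)*z*(2 - 2^(1/3))/3) + 3/2


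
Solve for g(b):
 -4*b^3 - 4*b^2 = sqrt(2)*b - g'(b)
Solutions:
 g(b) = C1 + b^4 + 4*b^3/3 + sqrt(2)*b^2/2


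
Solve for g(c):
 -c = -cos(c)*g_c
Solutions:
 g(c) = C1 + Integral(c/cos(c), c)


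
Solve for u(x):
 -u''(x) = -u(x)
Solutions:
 u(x) = C1*exp(-x) + C2*exp(x)


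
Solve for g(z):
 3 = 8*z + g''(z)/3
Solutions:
 g(z) = C1 + C2*z - 4*z^3 + 9*z^2/2


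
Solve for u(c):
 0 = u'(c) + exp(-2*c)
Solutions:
 u(c) = C1 + exp(-2*c)/2


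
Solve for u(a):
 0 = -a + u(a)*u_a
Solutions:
 u(a) = -sqrt(C1 + a^2)
 u(a) = sqrt(C1 + a^2)


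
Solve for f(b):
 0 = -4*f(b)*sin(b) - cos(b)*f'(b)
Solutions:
 f(b) = C1*cos(b)^4


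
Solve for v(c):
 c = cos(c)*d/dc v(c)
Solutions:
 v(c) = C1 + Integral(c/cos(c), c)


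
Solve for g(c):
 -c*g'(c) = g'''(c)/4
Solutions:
 g(c) = C1 + Integral(C2*airyai(-2^(2/3)*c) + C3*airybi(-2^(2/3)*c), c)


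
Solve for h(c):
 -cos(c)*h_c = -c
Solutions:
 h(c) = C1 + Integral(c/cos(c), c)


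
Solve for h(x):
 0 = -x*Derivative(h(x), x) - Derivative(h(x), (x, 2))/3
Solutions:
 h(x) = C1 + C2*erf(sqrt(6)*x/2)


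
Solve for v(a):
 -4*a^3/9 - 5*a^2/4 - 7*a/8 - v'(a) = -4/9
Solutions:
 v(a) = C1 - a^4/9 - 5*a^3/12 - 7*a^2/16 + 4*a/9


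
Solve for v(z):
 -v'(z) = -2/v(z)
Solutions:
 v(z) = -sqrt(C1 + 4*z)
 v(z) = sqrt(C1 + 4*z)


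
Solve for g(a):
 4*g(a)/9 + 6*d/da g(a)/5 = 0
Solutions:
 g(a) = C1*exp(-10*a/27)


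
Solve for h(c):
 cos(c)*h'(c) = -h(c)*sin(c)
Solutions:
 h(c) = C1*cos(c)


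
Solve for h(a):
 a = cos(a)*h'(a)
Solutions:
 h(a) = C1 + Integral(a/cos(a), a)


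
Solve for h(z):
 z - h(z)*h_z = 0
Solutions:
 h(z) = -sqrt(C1 + z^2)
 h(z) = sqrt(C1 + z^2)


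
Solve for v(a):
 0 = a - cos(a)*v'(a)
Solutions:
 v(a) = C1 + Integral(a/cos(a), a)


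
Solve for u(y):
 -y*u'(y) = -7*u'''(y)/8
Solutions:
 u(y) = C1 + Integral(C2*airyai(2*7^(2/3)*y/7) + C3*airybi(2*7^(2/3)*y/7), y)


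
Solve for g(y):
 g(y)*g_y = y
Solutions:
 g(y) = -sqrt(C1 + y^2)
 g(y) = sqrt(C1 + y^2)


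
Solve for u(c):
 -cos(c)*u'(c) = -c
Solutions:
 u(c) = C1 + Integral(c/cos(c), c)


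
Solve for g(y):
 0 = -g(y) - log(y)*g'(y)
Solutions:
 g(y) = C1*exp(-li(y))


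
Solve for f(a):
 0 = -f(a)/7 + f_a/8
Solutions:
 f(a) = C1*exp(8*a/7)


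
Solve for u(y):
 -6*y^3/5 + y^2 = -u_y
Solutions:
 u(y) = C1 + 3*y^4/10 - y^3/3


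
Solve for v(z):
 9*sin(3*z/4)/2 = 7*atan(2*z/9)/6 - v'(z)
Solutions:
 v(z) = C1 + 7*z*atan(2*z/9)/6 - 21*log(4*z^2 + 81)/8 + 6*cos(3*z/4)


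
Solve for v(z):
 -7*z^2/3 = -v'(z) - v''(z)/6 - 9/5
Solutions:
 v(z) = C1 + C2*exp(-6*z) + 7*z^3/9 - 7*z^2/18 - 451*z/270


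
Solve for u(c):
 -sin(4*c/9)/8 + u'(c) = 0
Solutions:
 u(c) = C1 - 9*cos(4*c/9)/32


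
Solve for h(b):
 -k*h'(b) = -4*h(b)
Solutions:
 h(b) = C1*exp(4*b/k)


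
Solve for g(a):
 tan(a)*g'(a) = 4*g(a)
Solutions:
 g(a) = C1*sin(a)^4


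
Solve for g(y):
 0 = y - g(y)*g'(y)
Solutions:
 g(y) = -sqrt(C1 + y^2)
 g(y) = sqrt(C1 + y^2)


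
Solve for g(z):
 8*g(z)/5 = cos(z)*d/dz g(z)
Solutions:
 g(z) = C1*(sin(z) + 1)^(4/5)/(sin(z) - 1)^(4/5)


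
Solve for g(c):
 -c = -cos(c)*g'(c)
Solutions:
 g(c) = C1 + Integral(c/cos(c), c)


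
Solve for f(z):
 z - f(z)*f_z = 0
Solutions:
 f(z) = -sqrt(C1 + z^2)
 f(z) = sqrt(C1 + z^2)


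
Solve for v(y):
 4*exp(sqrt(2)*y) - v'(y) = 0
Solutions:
 v(y) = C1 + 2*sqrt(2)*exp(sqrt(2)*y)


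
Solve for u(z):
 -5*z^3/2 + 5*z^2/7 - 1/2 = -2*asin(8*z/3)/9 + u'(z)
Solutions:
 u(z) = C1 - 5*z^4/8 + 5*z^3/21 + 2*z*asin(8*z/3)/9 - z/2 + sqrt(9 - 64*z^2)/36


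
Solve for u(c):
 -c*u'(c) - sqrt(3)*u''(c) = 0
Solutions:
 u(c) = C1 + C2*erf(sqrt(2)*3^(3/4)*c/6)


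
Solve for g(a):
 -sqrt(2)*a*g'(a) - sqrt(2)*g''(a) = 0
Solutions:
 g(a) = C1 + C2*erf(sqrt(2)*a/2)


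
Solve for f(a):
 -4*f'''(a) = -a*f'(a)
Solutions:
 f(a) = C1 + Integral(C2*airyai(2^(1/3)*a/2) + C3*airybi(2^(1/3)*a/2), a)


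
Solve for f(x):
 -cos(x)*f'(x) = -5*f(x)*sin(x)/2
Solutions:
 f(x) = C1/cos(x)^(5/2)


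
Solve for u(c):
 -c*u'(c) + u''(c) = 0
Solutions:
 u(c) = C1 + C2*erfi(sqrt(2)*c/2)


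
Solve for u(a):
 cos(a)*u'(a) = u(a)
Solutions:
 u(a) = C1*sqrt(sin(a) + 1)/sqrt(sin(a) - 1)


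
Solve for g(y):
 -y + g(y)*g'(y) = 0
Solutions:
 g(y) = -sqrt(C1 + y^2)
 g(y) = sqrt(C1 + y^2)


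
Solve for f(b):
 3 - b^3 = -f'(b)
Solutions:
 f(b) = C1 + b^4/4 - 3*b


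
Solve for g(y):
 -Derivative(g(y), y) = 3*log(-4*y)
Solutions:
 g(y) = C1 - 3*y*log(-y) + 3*y*(1 - 2*log(2))


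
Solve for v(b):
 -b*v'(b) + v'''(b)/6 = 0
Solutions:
 v(b) = C1 + Integral(C2*airyai(6^(1/3)*b) + C3*airybi(6^(1/3)*b), b)


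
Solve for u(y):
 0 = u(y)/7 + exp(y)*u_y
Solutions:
 u(y) = C1*exp(exp(-y)/7)


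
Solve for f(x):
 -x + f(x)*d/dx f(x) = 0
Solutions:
 f(x) = -sqrt(C1 + x^2)
 f(x) = sqrt(C1 + x^2)


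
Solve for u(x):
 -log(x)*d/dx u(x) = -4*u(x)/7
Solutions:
 u(x) = C1*exp(4*li(x)/7)


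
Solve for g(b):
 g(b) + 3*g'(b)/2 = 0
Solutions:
 g(b) = C1*exp(-2*b/3)


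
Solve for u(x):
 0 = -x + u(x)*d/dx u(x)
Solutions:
 u(x) = -sqrt(C1 + x^2)
 u(x) = sqrt(C1 + x^2)


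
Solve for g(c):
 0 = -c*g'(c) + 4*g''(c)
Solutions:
 g(c) = C1 + C2*erfi(sqrt(2)*c/4)


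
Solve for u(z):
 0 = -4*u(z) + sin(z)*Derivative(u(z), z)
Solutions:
 u(z) = C1*(cos(z)^2 - 2*cos(z) + 1)/(cos(z)^2 + 2*cos(z) + 1)


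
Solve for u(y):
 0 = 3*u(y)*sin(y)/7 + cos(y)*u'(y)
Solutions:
 u(y) = C1*cos(y)^(3/7)


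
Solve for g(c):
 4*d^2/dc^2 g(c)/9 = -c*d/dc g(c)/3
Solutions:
 g(c) = C1 + C2*erf(sqrt(6)*c/4)


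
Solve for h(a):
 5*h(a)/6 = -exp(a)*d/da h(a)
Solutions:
 h(a) = C1*exp(5*exp(-a)/6)


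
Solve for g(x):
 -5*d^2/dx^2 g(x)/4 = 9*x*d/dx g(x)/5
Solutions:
 g(x) = C1 + C2*erf(3*sqrt(2)*x/5)


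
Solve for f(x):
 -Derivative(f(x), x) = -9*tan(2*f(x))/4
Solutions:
 f(x) = -asin(C1*exp(9*x/2))/2 + pi/2
 f(x) = asin(C1*exp(9*x/2))/2


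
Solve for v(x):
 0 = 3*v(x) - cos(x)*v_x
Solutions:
 v(x) = C1*(sin(x) + 1)^(3/2)/(sin(x) - 1)^(3/2)


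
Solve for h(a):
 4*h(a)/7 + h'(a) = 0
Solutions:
 h(a) = C1*exp(-4*a/7)


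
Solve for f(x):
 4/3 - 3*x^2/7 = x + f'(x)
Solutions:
 f(x) = C1 - x^3/7 - x^2/2 + 4*x/3


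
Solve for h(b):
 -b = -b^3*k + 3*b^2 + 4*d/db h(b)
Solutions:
 h(b) = C1 + b^4*k/16 - b^3/4 - b^2/8


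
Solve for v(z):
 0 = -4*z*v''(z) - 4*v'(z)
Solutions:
 v(z) = C1 + C2*log(z)


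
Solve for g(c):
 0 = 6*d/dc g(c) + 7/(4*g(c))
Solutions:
 g(c) = -sqrt(C1 - 21*c)/6
 g(c) = sqrt(C1 - 21*c)/6


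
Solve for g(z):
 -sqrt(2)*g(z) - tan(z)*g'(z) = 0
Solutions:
 g(z) = C1/sin(z)^(sqrt(2))


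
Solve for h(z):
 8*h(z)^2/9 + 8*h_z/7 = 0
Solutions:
 h(z) = 9/(C1 + 7*z)


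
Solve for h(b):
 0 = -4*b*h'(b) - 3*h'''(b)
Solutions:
 h(b) = C1 + Integral(C2*airyai(-6^(2/3)*b/3) + C3*airybi(-6^(2/3)*b/3), b)


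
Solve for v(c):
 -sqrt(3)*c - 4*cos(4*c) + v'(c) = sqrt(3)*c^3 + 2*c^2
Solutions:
 v(c) = C1 + sqrt(3)*c^4/4 + 2*c^3/3 + sqrt(3)*c^2/2 + sin(4*c)


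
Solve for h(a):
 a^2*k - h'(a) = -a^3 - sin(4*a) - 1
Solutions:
 h(a) = C1 + a^4/4 + a^3*k/3 + a - cos(4*a)/4


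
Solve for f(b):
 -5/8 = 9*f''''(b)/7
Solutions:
 f(b) = C1 + C2*b + C3*b^2 + C4*b^3 - 35*b^4/1728


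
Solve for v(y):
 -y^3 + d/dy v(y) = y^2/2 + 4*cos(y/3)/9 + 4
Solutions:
 v(y) = C1 + y^4/4 + y^3/6 + 4*y + 4*sin(y/3)/3


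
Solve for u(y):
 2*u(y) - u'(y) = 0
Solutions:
 u(y) = C1*exp(2*y)


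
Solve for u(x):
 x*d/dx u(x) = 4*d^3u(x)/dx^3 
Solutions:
 u(x) = C1 + Integral(C2*airyai(2^(1/3)*x/2) + C3*airybi(2^(1/3)*x/2), x)


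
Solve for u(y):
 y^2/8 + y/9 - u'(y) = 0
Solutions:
 u(y) = C1 + y^3/24 + y^2/18


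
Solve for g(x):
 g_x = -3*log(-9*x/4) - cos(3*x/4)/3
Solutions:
 g(x) = C1 - 3*x*log(-x) - 6*x*log(3) + 3*x + 6*x*log(2) - 4*sin(3*x/4)/9


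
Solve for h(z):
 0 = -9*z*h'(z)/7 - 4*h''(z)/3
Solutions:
 h(z) = C1 + C2*erf(3*sqrt(42)*z/28)


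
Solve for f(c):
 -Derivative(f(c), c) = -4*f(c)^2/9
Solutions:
 f(c) = -9/(C1 + 4*c)


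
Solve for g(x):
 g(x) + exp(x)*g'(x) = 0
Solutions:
 g(x) = C1*exp(exp(-x))


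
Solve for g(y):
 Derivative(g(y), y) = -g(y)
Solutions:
 g(y) = C1*exp(-y)


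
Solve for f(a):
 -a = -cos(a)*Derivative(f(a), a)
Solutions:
 f(a) = C1 + Integral(a/cos(a), a)


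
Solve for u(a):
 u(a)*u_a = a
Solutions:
 u(a) = -sqrt(C1 + a^2)
 u(a) = sqrt(C1 + a^2)


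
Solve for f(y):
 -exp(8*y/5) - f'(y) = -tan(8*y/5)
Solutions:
 f(y) = C1 - 5*exp(8*y/5)/8 - 5*log(cos(8*y/5))/8


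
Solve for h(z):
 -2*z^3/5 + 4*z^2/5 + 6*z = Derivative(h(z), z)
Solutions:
 h(z) = C1 - z^4/10 + 4*z^3/15 + 3*z^2


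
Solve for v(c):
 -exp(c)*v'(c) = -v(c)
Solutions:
 v(c) = C1*exp(-exp(-c))


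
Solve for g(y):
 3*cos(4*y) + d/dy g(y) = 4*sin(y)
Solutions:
 g(y) = C1 - 3*sin(4*y)/4 - 4*cos(y)


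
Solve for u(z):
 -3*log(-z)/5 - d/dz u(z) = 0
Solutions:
 u(z) = C1 - 3*z*log(-z)/5 + 3*z/5


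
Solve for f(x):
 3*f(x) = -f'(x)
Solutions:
 f(x) = C1*exp(-3*x)


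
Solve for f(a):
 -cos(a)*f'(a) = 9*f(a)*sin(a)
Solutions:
 f(a) = C1*cos(a)^9


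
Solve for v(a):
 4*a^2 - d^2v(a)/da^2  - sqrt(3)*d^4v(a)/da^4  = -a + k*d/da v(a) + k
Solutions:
 v(a) = C1 + C2*exp(a*(-2^(2/3)*3^(1/6)*(9*k + sqrt(81*k^2 + 4*sqrt(3)))^(1/3) + 2*6^(1/3)/(9*k + sqrt(81*k^2 + 4*sqrt(3)))^(1/3))/6) + C3*exp(a*(2^(2/3)*3^(1/6)*(9*k + sqrt(81*k^2 + 4*sqrt(3)))^(1/3) - 6^(2/3)*I*(9*k + sqrt(81*k^2 + 4*sqrt(3)))^(1/3) + 16*sqrt(3)/((9*k + sqrt(81*k^2 + 4*sqrt(3)))^(1/3)*(-2^(2/3)*3^(1/6) + 6^(2/3)*I)))/12) + C4*exp(a*(2^(2/3)*3^(1/6)*(9*k + sqrt(81*k^2 + 4*sqrt(3)))^(1/3) + 6^(2/3)*I*(9*k + sqrt(81*k^2 + 4*sqrt(3)))^(1/3) - 16*sqrt(3)/((9*k + sqrt(81*k^2 + 4*sqrt(3)))^(1/3)*(2^(2/3)*3^(1/6) + 6^(2/3)*I)))/12) + 4*a^3/(3*k) + a^2/(2*k) - 4*a^2/k^2 - a - a/k^2 + 8*a/k^3


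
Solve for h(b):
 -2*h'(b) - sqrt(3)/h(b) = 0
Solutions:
 h(b) = -sqrt(C1 - sqrt(3)*b)
 h(b) = sqrt(C1 - sqrt(3)*b)


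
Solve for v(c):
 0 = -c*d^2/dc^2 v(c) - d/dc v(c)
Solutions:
 v(c) = C1 + C2*log(c)


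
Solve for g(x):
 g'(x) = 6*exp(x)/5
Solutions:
 g(x) = C1 + 6*exp(x)/5


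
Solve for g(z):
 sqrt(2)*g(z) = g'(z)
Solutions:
 g(z) = C1*exp(sqrt(2)*z)


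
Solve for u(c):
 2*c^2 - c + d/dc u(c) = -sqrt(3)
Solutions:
 u(c) = C1 - 2*c^3/3 + c^2/2 - sqrt(3)*c


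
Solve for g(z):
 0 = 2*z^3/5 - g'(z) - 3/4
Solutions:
 g(z) = C1 + z^4/10 - 3*z/4


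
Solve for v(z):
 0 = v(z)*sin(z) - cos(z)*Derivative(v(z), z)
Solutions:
 v(z) = C1/cos(z)


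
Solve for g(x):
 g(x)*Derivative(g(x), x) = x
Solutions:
 g(x) = -sqrt(C1 + x^2)
 g(x) = sqrt(C1 + x^2)


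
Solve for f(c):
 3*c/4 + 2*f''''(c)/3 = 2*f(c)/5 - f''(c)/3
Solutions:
 f(c) = C1*exp(-sqrt(5)*c*sqrt(-5 + sqrt(265))/10) + C2*exp(sqrt(5)*c*sqrt(-5 + sqrt(265))/10) + C3*sin(sqrt(5)*c*sqrt(5 + sqrt(265))/10) + C4*cos(sqrt(5)*c*sqrt(5 + sqrt(265))/10) + 15*c/8


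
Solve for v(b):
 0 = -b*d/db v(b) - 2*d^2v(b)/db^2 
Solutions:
 v(b) = C1 + C2*erf(b/2)


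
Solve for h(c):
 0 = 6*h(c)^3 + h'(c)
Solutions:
 h(c) = -sqrt(2)*sqrt(-1/(C1 - 6*c))/2
 h(c) = sqrt(2)*sqrt(-1/(C1 - 6*c))/2


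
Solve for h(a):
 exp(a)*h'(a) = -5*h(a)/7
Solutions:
 h(a) = C1*exp(5*exp(-a)/7)


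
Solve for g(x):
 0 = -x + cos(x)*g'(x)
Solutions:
 g(x) = C1 + Integral(x/cos(x), x)


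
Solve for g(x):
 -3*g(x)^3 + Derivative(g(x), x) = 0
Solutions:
 g(x) = -sqrt(2)*sqrt(-1/(C1 + 3*x))/2
 g(x) = sqrt(2)*sqrt(-1/(C1 + 3*x))/2


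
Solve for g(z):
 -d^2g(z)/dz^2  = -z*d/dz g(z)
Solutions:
 g(z) = C1 + C2*erfi(sqrt(2)*z/2)


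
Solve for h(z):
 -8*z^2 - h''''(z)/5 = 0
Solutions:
 h(z) = C1 + C2*z + C3*z^2 + C4*z^3 - z^6/9


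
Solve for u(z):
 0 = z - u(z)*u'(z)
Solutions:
 u(z) = -sqrt(C1 + z^2)
 u(z) = sqrt(C1 + z^2)


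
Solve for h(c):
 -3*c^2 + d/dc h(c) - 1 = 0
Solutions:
 h(c) = C1 + c^3 + c


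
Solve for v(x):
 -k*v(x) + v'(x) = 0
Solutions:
 v(x) = C1*exp(k*x)


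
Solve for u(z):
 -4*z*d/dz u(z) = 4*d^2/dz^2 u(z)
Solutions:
 u(z) = C1 + C2*erf(sqrt(2)*z/2)


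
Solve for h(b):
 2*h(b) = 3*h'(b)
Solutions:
 h(b) = C1*exp(2*b/3)


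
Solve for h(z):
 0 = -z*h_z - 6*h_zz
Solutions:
 h(z) = C1 + C2*erf(sqrt(3)*z/6)


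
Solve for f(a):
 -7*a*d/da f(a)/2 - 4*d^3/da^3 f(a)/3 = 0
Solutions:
 f(a) = C1 + Integral(C2*airyai(-21^(1/3)*a/2) + C3*airybi(-21^(1/3)*a/2), a)


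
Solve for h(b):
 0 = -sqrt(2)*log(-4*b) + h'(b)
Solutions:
 h(b) = C1 + sqrt(2)*b*log(-b) + sqrt(2)*b*(-1 + 2*log(2))


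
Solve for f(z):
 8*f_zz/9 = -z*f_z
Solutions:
 f(z) = C1 + C2*erf(3*z/4)


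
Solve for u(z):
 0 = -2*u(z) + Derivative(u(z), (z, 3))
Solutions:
 u(z) = C3*exp(2^(1/3)*z) + (C1*sin(2^(1/3)*sqrt(3)*z/2) + C2*cos(2^(1/3)*sqrt(3)*z/2))*exp(-2^(1/3)*z/2)


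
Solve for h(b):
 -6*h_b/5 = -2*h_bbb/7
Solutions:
 h(b) = C1 + C2*exp(-sqrt(105)*b/5) + C3*exp(sqrt(105)*b/5)


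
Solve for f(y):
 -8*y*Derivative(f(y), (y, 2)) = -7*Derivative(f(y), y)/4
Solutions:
 f(y) = C1 + C2*y^(39/32)


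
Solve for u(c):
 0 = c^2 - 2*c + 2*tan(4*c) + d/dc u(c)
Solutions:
 u(c) = C1 - c^3/3 + c^2 + log(cos(4*c))/2


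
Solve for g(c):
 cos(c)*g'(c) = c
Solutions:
 g(c) = C1 + Integral(c/cos(c), c)


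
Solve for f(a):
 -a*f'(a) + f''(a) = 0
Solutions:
 f(a) = C1 + C2*erfi(sqrt(2)*a/2)


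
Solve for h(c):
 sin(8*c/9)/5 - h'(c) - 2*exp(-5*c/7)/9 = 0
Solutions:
 h(c) = C1 - 9*cos(8*c/9)/40 + 14*exp(-5*c/7)/45


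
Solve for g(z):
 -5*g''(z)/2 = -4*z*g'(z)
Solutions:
 g(z) = C1 + C2*erfi(2*sqrt(5)*z/5)


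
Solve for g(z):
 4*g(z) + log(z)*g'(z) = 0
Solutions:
 g(z) = C1*exp(-4*li(z))


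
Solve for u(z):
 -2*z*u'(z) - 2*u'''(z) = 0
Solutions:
 u(z) = C1 + Integral(C2*airyai(-z) + C3*airybi(-z), z)


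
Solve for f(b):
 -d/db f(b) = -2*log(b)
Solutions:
 f(b) = C1 + 2*b*log(b) - 2*b


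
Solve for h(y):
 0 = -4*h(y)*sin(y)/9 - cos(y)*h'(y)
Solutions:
 h(y) = C1*cos(y)^(4/9)


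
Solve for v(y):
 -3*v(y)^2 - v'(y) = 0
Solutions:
 v(y) = 1/(C1 + 3*y)


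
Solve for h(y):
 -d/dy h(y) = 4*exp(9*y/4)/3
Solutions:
 h(y) = C1 - 16*exp(9*y/4)/27


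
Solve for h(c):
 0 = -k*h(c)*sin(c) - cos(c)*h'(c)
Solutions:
 h(c) = C1*exp(k*log(cos(c)))


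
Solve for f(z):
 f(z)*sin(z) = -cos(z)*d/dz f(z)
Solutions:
 f(z) = C1*cos(z)


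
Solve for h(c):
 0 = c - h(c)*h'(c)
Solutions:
 h(c) = -sqrt(C1 + c^2)
 h(c) = sqrt(C1 + c^2)


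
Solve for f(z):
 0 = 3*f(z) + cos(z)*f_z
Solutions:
 f(z) = C1*(sin(z) - 1)^(3/2)/(sin(z) + 1)^(3/2)


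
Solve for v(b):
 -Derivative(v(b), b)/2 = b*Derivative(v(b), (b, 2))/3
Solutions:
 v(b) = C1 + C2/sqrt(b)


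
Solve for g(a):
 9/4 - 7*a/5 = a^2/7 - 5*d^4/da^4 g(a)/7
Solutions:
 g(a) = C1 + C2*a + C3*a^2 + C4*a^3 + a^6/1800 + 49*a^5/3000 - 21*a^4/160


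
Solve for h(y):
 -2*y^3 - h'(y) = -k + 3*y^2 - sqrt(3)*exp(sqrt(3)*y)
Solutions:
 h(y) = C1 + k*y - y^4/2 - y^3 + exp(sqrt(3)*y)


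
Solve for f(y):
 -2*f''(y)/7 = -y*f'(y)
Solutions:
 f(y) = C1 + C2*erfi(sqrt(7)*y/2)


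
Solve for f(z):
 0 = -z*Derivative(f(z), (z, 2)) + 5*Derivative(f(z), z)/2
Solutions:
 f(z) = C1 + C2*z^(7/2)


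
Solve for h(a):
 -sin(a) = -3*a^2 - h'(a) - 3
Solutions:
 h(a) = C1 - a^3 - 3*a - cos(a)


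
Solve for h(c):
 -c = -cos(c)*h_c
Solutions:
 h(c) = C1 + Integral(c/cos(c), c)


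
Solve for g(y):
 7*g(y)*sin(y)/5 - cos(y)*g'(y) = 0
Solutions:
 g(y) = C1/cos(y)^(7/5)


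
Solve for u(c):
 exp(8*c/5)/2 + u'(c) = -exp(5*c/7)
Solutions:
 u(c) = C1 - 7*exp(5*c/7)/5 - 5*exp(8*c/5)/16


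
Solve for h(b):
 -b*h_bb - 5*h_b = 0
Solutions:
 h(b) = C1 + C2/b^4


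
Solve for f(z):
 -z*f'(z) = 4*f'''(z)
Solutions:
 f(z) = C1 + Integral(C2*airyai(-2^(1/3)*z/2) + C3*airybi(-2^(1/3)*z/2), z)


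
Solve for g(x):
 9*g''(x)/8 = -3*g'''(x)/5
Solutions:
 g(x) = C1 + C2*x + C3*exp(-15*x/8)


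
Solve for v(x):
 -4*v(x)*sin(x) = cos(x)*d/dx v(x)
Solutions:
 v(x) = C1*cos(x)^4


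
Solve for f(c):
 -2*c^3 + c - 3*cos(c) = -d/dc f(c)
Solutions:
 f(c) = C1 + c^4/2 - c^2/2 + 3*sin(c)


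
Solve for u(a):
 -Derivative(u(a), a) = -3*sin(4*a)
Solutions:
 u(a) = C1 - 3*cos(4*a)/4


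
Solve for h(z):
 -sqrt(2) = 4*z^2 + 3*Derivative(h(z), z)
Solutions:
 h(z) = C1 - 4*z^3/9 - sqrt(2)*z/3


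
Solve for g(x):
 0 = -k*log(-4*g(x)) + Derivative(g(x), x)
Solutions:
 Integral(1/(log(-_y) + 2*log(2)), (_y, g(x))) = C1 + k*x


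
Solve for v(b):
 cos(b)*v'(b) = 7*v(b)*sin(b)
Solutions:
 v(b) = C1/cos(b)^7


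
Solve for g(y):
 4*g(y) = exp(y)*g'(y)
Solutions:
 g(y) = C1*exp(-4*exp(-y))


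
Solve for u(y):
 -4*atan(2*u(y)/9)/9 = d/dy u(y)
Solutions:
 Integral(1/atan(2*_y/9), (_y, u(y))) = C1 - 4*y/9


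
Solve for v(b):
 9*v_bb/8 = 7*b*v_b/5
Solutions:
 v(b) = C1 + C2*erfi(2*sqrt(35)*b/15)


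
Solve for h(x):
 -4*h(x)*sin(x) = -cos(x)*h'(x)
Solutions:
 h(x) = C1/cos(x)^4


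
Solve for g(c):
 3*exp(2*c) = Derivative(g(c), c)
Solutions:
 g(c) = C1 + 3*exp(2*c)/2


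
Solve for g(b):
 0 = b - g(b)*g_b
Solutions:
 g(b) = -sqrt(C1 + b^2)
 g(b) = sqrt(C1 + b^2)


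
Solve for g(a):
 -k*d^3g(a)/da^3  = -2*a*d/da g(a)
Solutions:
 g(a) = C1 + Integral(C2*airyai(2^(1/3)*a*(1/k)^(1/3)) + C3*airybi(2^(1/3)*a*(1/k)^(1/3)), a)


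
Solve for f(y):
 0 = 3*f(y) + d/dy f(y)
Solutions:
 f(y) = C1*exp(-3*y)


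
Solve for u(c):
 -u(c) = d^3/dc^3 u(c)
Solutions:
 u(c) = C3*exp(-c) + (C1*sin(sqrt(3)*c/2) + C2*cos(sqrt(3)*c/2))*exp(c/2)


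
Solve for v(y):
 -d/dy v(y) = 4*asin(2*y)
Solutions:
 v(y) = C1 - 4*y*asin(2*y) - 2*sqrt(1 - 4*y^2)


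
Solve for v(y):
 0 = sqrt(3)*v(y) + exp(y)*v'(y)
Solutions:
 v(y) = C1*exp(sqrt(3)*exp(-y))


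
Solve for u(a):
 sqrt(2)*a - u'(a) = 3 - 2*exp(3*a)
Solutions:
 u(a) = C1 + sqrt(2)*a^2/2 - 3*a + 2*exp(3*a)/3


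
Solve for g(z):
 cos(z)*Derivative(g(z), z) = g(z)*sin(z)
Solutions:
 g(z) = C1/cos(z)


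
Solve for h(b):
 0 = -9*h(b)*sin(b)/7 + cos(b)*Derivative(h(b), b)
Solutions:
 h(b) = C1/cos(b)^(9/7)


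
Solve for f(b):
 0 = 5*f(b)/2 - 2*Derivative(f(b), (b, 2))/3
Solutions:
 f(b) = C1*exp(-sqrt(15)*b/2) + C2*exp(sqrt(15)*b/2)


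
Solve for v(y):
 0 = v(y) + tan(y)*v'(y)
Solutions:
 v(y) = C1/sin(y)


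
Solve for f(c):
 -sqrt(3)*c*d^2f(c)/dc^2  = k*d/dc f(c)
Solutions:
 f(c) = C1 + c^(-sqrt(3)*re(k)/3 + 1)*(C2*sin(sqrt(3)*log(c)*Abs(im(k))/3) + C3*cos(sqrt(3)*log(c)*im(k)/3))


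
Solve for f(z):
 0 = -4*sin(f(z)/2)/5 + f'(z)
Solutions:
 -4*z/5 + log(cos(f(z)/2) - 1) - log(cos(f(z)/2) + 1) = C1


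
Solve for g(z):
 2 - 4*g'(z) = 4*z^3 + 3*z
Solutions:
 g(z) = C1 - z^4/4 - 3*z^2/8 + z/2


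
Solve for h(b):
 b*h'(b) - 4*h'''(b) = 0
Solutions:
 h(b) = C1 + Integral(C2*airyai(2^(1/3)*b/2) + C3*airybi(2^(1/3)*b/2), b)


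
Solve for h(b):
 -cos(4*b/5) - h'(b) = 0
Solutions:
 h(b) = C1 - 5*sin(4*b/5)/4


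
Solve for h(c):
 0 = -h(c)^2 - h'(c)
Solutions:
 h(c) = 1/(C1 + c)


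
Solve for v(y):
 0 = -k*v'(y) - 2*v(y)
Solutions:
 v(y) = C1*exp(-2*y/k)


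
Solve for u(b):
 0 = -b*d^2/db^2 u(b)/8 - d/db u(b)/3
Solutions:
 u(b) = C1 + C2/b^(5/3)


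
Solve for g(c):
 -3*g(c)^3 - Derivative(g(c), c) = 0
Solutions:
 g(c) = -sqrt(2)*sqrt(-1/(C1 - 3*c))/2
 g(c) = sqrt(2)*sqrt(-1/(C1 - 3*c))/2


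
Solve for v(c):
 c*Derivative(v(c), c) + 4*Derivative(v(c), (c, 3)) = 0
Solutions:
 v(c) = C1 + Integral(C2*airyai(-2^(1/3)*c/2) + C3*airybi(-2^(1/3)*c/2), c)


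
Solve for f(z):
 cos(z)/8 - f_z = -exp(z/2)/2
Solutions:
 f(z) = C1 + exp(z/2) + sin(z)/8


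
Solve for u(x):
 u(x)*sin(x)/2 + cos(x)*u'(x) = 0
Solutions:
 u(x) = C1*sqrt(cos(x))


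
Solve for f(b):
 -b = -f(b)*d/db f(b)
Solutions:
 f(b) = -sqrt(C1 + b^2)
 f(b) = sqrt(C1 + b^2)


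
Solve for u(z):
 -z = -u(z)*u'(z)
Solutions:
 u(z) = -sqrt(C1 + z^2)
 u(z) = sqrt(C1 + z^2)


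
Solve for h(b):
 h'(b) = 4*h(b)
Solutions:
 h(b) = C1*exp(4*b)


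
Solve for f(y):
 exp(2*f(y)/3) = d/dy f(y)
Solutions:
 f(y) = 3*log(-sqrt(-1/(C1 + y))) - 3*log(2) + 3*log(6)/2
 f(y) = 3*log(-1/(C1 + y))/2 - 3*log(2) + 3*log(6)/2


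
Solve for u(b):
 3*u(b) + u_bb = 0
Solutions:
 u(b) = C1*sin(sqrt(3)*b) + C2*cos(sqrt(3)*b)


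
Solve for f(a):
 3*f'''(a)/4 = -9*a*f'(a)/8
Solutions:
 f(a) = C1 + Integral(C2*airyai(-2^(2/3)*3^(1/3)*a/2) + C3*airybi(-2^(2/3)*3^(1/3)*a/2), a)


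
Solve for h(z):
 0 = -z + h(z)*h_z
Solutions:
 h(z) = -sqrt(C1 + z^2)
 h(z) = sqrt(C1 + z^2)


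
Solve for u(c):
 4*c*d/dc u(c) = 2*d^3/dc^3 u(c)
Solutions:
 u(c) = C1 + Integral(C2*airyai(2^(1/3)*c) + C3*airybi(2^(1/3)*c), c)


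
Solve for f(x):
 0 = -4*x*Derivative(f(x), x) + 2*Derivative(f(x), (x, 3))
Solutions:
 f(x) = C1 + Integral(C2*airyai(2^(1/3)*x) + C3*airybi(2^(1/3)*x), x)


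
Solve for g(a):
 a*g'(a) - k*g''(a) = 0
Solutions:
 g(a) = C1 + C2*erf(sqrt(2)*a*sqrt(-1/k)/2)/sqrt(-1/k)


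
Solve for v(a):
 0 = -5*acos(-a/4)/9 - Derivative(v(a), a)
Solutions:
 v(a) = C1 - 5*a*acos(-a/4)/9 - 5*sqrt(16 - a^2)/9


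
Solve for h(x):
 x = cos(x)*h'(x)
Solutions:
 h(x) = C1 + Integral(x/cos(x), x)


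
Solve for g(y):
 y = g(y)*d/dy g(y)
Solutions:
 g(y) = -sqrt(C1 + y^2)
 g(y) = sqrt(C1 + y^2)


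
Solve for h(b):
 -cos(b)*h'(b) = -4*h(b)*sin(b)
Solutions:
 h(b) = C1/cos(b)^4


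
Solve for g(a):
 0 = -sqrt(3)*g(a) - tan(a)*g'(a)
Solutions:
 g(a) = C1/sin(a)^(sqrt(3))


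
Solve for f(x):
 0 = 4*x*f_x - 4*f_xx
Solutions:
 f(x) = C1 + C2*erfi(sqrt(2)*x/2)


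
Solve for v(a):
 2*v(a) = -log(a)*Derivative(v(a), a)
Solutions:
 v(a) = C1*exp(-2*li(a))


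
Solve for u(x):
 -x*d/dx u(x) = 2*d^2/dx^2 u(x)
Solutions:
 u(x) = C1 + C2*erf(x/2)


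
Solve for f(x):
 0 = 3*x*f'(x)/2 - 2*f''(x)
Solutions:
 f(x) = C1 + C2*erfi(sqrt(6)*x/4)


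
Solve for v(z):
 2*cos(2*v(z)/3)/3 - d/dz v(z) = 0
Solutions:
 -2*z/3 - 3*log(sin(2*v(z)/3) - 1)/4 + 3*log(sin(2*v(z)/3) + 1)/4 = C1


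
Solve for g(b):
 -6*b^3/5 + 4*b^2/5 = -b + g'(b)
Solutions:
 g(b) = C1 - 3*b^4/10 + 4*b^3/15 + b^2/2


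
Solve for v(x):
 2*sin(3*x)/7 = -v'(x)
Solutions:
 v(x) = C1 + 2*cos(3*x)/21


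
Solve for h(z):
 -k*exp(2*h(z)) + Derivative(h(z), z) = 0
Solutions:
 h(z) = log(-sqrt(-1/(C1 + k*z))) - log(2)/2
 h(z) = log(-1/(C1 + k*z))/2 - log(2)/2


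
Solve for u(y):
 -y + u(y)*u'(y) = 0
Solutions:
 u(y) = -sqrt(C1 + y^2)
 u(y) = sqrt(C1 + y^2)


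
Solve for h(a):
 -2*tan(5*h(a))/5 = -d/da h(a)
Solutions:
 h(a) = -asin(C1*exp(2*a))/5 + pi/5
 h(a) = asin(C1*exp(2*a))/5


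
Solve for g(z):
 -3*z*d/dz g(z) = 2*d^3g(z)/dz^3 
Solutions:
 g(z) = C1 + Integral(C2*airyai(-2^(2/3)*3^(1/3)*z/2) + C3*airybi(-2^(2/3)*3^(1/3)*z/2), z)


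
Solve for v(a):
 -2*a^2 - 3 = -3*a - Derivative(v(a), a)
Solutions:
 v(a) = C1 + 2*a^3/3 - 3*a^2/2 + 3*a


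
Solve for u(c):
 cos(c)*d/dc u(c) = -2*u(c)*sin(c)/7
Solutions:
 u(c) = C1*cos(c)^(2/7)


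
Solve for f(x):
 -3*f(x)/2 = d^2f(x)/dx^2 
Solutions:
 f(x) = C1*sin(sqrt(6)*x/2) + C2*cos(sqrt(6)*x/2)


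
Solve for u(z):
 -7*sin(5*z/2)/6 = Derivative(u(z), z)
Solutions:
 u(z) = C1 + 7*cos(5*z/2)/15
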